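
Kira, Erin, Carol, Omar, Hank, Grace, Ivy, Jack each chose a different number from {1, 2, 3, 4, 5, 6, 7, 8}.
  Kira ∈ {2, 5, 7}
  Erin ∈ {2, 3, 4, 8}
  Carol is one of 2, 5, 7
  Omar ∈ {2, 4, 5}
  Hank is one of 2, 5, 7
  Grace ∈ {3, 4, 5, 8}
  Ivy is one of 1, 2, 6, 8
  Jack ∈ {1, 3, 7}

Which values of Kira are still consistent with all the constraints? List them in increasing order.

2, 5, 7

The 8 variables draw from only 8 values {1, 2, 3, 4, 5, 6, 7, 8}, so each is used; only Ivy can be 6, hence Ivy = 6.
The 7 still-open variables draw from only 7 values {1, 2, 3, 4, 5, 7, 8}, so each is used; only Jack can be 1, hence Jack = 1.
The 3 variables Kira, Carol, Hank are confined to {2, 5, 7}, which locks those values in; drop them from Erin, Omar, Grace.
Omar has just one choice, so Omar = 4. Remove 4 from Erin, Grace.
No further eliminations apply; Kira can still be any of 2, 5, 7.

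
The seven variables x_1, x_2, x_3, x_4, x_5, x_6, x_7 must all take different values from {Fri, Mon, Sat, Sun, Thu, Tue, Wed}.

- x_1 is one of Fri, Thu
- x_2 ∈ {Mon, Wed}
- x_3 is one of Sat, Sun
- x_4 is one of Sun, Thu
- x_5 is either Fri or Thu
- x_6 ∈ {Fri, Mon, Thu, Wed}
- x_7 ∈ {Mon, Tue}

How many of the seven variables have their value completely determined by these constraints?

3

Among the 7 variables, Sat fits only x_3 (and all 7 values in {Fri, Mon, Sat, Sun, Thu, Tue, Wed} must be used), so x_3 = Sat.
The 6 still-open variables together cover exactly {Fri, Mon, Sun, Thu, Tue, Wed} — 6 values for 6 variables — and Sun appears only in x_4's list, so x_4 = Sun.
The 5 still-open variables draw from only 5 values {Fri, Mon, Thu, Tue, Wed}, so each is used; only x_7 can be Tue, hence x_7 = Tue.
x_1 and x_5 between them cover only {Fri, Thu} — a naked pair. Remove those values from x_6.
Determined: x_3=Sat, x_4=Sun, x_7=Tue. The other variables each still have more than one consistent value. That makes 3.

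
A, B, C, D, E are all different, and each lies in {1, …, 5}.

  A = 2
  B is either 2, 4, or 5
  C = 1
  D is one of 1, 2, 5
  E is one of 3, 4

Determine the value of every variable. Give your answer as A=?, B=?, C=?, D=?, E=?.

A must be 2 (only option left). Eliminate 2 elsewhere: B, D.
C has just one choice, so C = 1. So D can't be 1.
D's domain is down to {5}, so D = 5. Eliminate 5 elsewhere: B.
B must be 4 (only option left). So E can't be 4.
E must be 3 (only option left).

A=2, B=4, C=1, D=5, E=3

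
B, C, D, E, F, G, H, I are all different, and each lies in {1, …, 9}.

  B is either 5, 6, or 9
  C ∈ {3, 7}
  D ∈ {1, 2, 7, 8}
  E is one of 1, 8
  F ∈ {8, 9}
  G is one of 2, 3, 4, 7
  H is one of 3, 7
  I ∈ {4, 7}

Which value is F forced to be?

C and H between them cover only {3, 7} — a naked pair. Remove those values from D, G, I.
I has just one choice, so I = 4. So G can't be 4.
G must be 2 (only option left). Remove 2 from D.
D and E share exactly the 2 values {1, 8}; by pigeonhole those values go to them, so strike 1, 8 from F.
So F = 9.

9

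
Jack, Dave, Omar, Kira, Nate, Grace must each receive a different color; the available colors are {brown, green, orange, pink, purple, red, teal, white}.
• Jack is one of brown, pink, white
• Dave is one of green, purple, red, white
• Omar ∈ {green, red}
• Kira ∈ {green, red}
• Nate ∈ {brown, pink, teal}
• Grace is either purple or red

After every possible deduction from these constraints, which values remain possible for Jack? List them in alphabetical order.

brown, pink

Omar and Kira between them cover only {green, red} — a naked pair. Remove those values from Dave, Grace.
Grace has just one choice, so Grace = purple. So Dave can't be purple.
Dave must be white (only option left). Remove white from Jack.
No further eliminations apply; Jack can still be any of brown, pink.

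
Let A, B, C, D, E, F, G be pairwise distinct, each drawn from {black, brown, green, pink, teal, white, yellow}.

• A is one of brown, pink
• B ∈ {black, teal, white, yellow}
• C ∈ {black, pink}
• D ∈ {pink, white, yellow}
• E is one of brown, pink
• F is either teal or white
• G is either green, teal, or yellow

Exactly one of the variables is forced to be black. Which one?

The 7 variables draw from only 7 values {black, brown, green, pink, teal, white, yellow}, so each is used; only G can be green, hence G = green.
A and E between them cover only {brown, pink} — a naked pair. Remove those values from C, D.
So black goes to C.

C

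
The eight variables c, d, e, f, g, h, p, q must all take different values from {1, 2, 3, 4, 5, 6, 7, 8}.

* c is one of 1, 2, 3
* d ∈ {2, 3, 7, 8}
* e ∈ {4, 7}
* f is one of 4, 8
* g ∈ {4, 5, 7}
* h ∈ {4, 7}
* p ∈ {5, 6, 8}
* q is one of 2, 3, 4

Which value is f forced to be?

8

The 8 variables together cover exactly {1, 2, 3, 4, 5, 6, 7, 8} — 8 values for 8 variables — and 1 appears only in c's list, so c = 1.
Among the 7 still-open variables, 6 fits only p (and all 7 values in {2, 3, 4, 5, 6, 7, 8} must be used), so p = 6.
The 6 still-open variables together cover exactly {2, 3, 4, 5, 7, 8} — 6 values for 6 variables — and 5 appears only in g's list, so g = 5.
e and h between them cover only {4, 7} — a naked pair. Remove those values from d, f, q.
So f = 8.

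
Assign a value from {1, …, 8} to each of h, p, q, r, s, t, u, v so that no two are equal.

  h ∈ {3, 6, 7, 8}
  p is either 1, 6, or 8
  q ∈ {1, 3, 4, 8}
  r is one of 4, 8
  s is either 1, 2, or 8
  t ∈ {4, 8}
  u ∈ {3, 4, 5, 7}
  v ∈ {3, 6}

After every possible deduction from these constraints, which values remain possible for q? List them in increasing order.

The 8 variables draw from only 8 values {1, 2, 3, 4, 5, 6, 7, 8}, so each is used; only s can be 2, hence s = 2.
Among the 7 still-open variables, 5 fits only u (and all 7 values in {1, 3, 4, 5, 6, 7, 8} must be used), so u = 5.
The 6 still-open variables together cover exactly {1, 3, 4, 6, 7, 8} — 6 values for 6 variables — and 7 appears only in h's list, so h = 7.
r and t share exactly the 2 values {4, 8}; by pigeonhole those values go to them, so strike 4, 8 from p, q.
No further eliminations apply; q can still be any of 1, 3.

1, 3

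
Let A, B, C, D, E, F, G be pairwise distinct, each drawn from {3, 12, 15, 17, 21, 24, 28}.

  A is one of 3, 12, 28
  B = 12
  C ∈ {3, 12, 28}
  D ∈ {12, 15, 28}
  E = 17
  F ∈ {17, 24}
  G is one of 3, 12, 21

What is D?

15

B's domain is down to {12}, so B = 12. So A, C, D, G can't be 12.
E must be 17 (only option left). So F can't be 17.
F's domain is down to {24}, so F = 24.
Among the 4 still-open variables, 15 fits only D (and all 4 values in {3, 15, 21, 28} must be used), so D = 15.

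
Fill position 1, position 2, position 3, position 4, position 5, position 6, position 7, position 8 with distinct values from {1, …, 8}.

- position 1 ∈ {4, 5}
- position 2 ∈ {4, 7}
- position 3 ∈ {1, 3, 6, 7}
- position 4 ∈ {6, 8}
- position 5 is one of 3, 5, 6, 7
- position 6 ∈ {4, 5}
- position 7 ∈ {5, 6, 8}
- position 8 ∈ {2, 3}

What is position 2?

The 8 variables draw from only 8 values {1, 2, 3, 4, 5, 6, 7, 8}, so each is used; only position 3 can be 1, hence position 3 = 1.
Among the 7 still-open variables, 2 fits only position 8 (and all 7 values in {2, 3, 4, 5, 6, 7, 8} must be used), so position 8 = 2.
The 6 still-open variables together cover exactly {3, 4, 5, 6, 7, 8} — 6 values for 6 variables — and 3 appears only in position 5's list, so position 5 = 3.
The 5 still-open variables together cover exactly {4, 5, 6, 7, 8} — 5 values for 5 variables — and 7 appears only in position 2's list, so position 2 = 7.

7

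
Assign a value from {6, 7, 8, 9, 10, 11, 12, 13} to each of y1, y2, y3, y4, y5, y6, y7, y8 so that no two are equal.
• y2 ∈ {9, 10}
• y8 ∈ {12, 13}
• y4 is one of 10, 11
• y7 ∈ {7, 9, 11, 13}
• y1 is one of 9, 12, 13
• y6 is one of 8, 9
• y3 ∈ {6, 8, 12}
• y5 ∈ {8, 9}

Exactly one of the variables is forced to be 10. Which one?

y2

Among the 8 variables, 6 fits only y3 (and all 8 values in {6, 7, 8, 9, 10, 11, 12, 13} must be used), so y3 = 6.
Among the 7 still-open variables, 7 fits only y7 (and all 7 values in {7, 8, 9, 10, 11, 12, 13} must be used), so y7 = 7.
The 6 still-open variables draw from only 6 values {8, 9, 10, 11, 12, 13}, so each is used; only y4 can be 11, hence y4 = 11.
The 5 still-open variables draw from only 5 values {8, 9, 10, 12, 13}, so each is used; only y2 can be 10, hence y2 = 10.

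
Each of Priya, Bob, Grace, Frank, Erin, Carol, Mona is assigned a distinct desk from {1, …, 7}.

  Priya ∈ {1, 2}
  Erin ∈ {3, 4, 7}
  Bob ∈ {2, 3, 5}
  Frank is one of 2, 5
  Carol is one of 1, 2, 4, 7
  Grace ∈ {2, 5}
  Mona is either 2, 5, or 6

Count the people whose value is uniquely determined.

3

The 7 variables draw from only 7 values {1, 2, 3, 4, 5, 6, 7}, so each is used; only Mona can be 6, hence Mona = 6.
Grace and Frank share exactly the 2 values {2, 5}; by pigeonhole those values go to them, so strike 2, 5 from Priya, Bob, Carol.
Priya has just one choice, so Priya = 1. So Carol can't be 1.
Bob's domain is down to {3}, so Bob = 3. Remove 3 from Erin.
Determined: Priya=1, Bob=3, Mona=6. The other people each still have more than one consistent value. That makes 3.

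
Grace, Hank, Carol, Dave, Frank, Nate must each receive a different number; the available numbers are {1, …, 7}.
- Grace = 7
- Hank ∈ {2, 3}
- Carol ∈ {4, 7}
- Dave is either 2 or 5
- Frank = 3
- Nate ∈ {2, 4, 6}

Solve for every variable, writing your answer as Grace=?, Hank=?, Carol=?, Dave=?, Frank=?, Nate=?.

Grace has just one choice, so Grace = 7. Remove 7 from Carol.
Carol has just one choice, so Carol = 4. Eliminate 4 elsewhere: Nate.
Frank has just one choice, so Frank = 3. Eliminate 3 elsewhere: Hank.
Hank has just one choice, so Hank = 2. Eliminate 2 elsewhere: Dave, Nate.
Dave has just one choice, so Dave = 5.
Nate must be 6 (only option left).

Grace=7, Hank=2, Carol=4, Dave=5, Frank=3, Nate=6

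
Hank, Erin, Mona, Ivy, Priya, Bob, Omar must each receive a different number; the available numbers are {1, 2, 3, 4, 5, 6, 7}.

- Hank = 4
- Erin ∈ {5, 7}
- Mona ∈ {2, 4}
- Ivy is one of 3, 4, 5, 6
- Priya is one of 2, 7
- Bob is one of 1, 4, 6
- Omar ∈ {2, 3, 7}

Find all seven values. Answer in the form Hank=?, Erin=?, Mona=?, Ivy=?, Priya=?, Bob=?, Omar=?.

Hank's domain is down to {4}, so Hank = 4. Eliminate 4 elsewhere: Mona, Ivy, Bob.
Mona's domain is down to {2}, so Mona = 2. So Priya, Omar can't be 2.
Priya must be 7 (only option left). Strike 7 from Erin, Omar.
Omar's domain is down to {3}, so Omar = 3. Strike 3 from Ivy.
Erin has just one choice, so Erin = 5. Eliminate 5 elsewhere: Ivy.
Ivy has just one choice, so Ivy = 6. Strike 6 from Bob.
That leaves Bob = 1.

Hank=4, Erin=5, Mona=2, Ivy=6, Priya=7, Bob=1, Omar=3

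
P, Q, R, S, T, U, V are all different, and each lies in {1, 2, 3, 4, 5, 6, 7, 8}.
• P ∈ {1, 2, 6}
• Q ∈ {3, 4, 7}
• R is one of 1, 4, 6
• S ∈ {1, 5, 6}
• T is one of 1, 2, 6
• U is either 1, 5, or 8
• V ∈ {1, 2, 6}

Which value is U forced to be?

8

The 3 variables P, T, V are confined to {1, 2, 6}, which locks those values in; drop them from R, S, U.
R must be 4 (only option left). Remove 4 from Q.
S's domain is down to {5}, so S = 5. Remove 5 from U.
So U = 8.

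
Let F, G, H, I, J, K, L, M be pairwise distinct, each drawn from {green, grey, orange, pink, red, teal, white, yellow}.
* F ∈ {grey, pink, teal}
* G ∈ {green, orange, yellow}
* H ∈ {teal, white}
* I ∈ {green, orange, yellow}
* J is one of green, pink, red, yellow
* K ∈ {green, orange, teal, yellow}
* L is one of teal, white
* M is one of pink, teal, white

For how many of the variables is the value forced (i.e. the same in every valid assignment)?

The 8 variables draw from only 8 values {green, grey, orange, pink, red, teal, white, yellow}, so each is used; only F can be grey, hence F = grey.
The 7 still-open variables draw from only 7 values {green, orange, pink, red, teal, white, yellow}, so each is used; only J can be red, hence J = red.
The 6 still-open variables together cover exactly {green, orange, pink, teal, white, yellow} — 6 values for 6 variables — and pink appears only in M's list, so M = pink.
H and L share exactly the 2 values {teal, white}; by pigeonhole those values go to them, so strike teal, white from K.
Determined: F=grey, J=red, M=pink. The other variables each still have more than one consistent value. That makes 3.

3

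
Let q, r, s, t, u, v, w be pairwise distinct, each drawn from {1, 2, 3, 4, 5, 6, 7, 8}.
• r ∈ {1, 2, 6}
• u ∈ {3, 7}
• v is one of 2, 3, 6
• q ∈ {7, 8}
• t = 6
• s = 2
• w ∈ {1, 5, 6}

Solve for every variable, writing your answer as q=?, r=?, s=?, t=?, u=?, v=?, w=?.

s's domain is down to {2}, so s = 2. Remove 2 from r, v.
That leaves t = 6. Remove 6 from r, v, w.
v must be 3 (only option left). Eliminate 3 elsewhere: u.
r's domain is down to {1}, so r = 1. Remove 1 from w.
That leaves u = 7. Eliminate 7 elsewhere: q.
w has just one choice, so w = 5.
q must be 8 (only option left).

q=8, r=1, s=2, t=6, u=7, v=3, w=5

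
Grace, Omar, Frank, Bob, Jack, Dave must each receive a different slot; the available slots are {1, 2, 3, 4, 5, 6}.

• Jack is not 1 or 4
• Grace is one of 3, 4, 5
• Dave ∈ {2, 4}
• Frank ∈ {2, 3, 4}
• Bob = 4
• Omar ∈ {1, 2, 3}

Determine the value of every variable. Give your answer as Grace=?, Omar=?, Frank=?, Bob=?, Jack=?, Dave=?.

Bob's domain is down to {4}, so Bob = 4. So Grace, Frank, Dave can't be 4.
Dave must be 2 (only option left). Eliminate 2 elsewhere: Omar, Frank, Jack.
Frank's domain is down to {3}, so Frank = 3. Strike 3 from Grace, Omar, Jack.
That leaves Grace = 5. Remove 5 from Jack.
Omar has just one choice, so Omar = 1.
That leaves Jack = 6.

Grace=5, Omar=1, Frank=3, Bob=4, Jack=6, Dave=2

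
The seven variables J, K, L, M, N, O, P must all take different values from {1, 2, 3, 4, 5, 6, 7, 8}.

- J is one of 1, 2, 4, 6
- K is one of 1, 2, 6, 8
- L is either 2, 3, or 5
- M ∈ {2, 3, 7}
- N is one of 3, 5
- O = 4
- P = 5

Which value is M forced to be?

7

O must be 4 (only option left). Strike 4 from J.
That leaves P = 5. Strike 5 from L, N.
N must be 3 (only option left). Eliminate 3 elsewhere: L, M.
L's domain is down to {2}, so L = 2. Strike 2 from J, K, M.
So M = 7.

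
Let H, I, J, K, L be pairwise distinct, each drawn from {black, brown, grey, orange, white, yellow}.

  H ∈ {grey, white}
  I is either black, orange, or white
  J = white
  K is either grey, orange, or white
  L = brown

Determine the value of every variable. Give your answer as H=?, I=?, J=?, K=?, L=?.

H=grey, I=black, J=white, K=orange, L=brown

J must be white (only option left). So H, I, K can't be white.
L's domain is down to {brown}, so L = brown.
That leaves H = grey. So K can't be grey.
That leaves K = orange. So I can't be orange.
That leaves I = black.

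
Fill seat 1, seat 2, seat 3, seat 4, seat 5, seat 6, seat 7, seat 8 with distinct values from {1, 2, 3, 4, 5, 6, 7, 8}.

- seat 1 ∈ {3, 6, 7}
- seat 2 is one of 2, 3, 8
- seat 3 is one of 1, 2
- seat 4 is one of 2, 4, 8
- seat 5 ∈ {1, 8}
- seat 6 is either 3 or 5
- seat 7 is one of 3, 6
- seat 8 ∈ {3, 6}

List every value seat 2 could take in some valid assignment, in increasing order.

2, 8

The 8 variables together cover exactly {1, 2, 3, 4, 5, 6, 7, 8} — 8 values for 8 variables — and 4 appears only in seat 4's list, so seat 4 = 4.
Among the 7 still-open variables, 5 fits only seat 6 (and all 7 values in {1, 2, 3, 5, 6, 7, 8} must be used), so seat 6 = 5.
The 6 still-open variables draw from only 6 values {1, 2, 3, 6, 7, 8}, so each is used; only seat 1 can be 7, hence seat 1 = 7.
seat 7 and seat 8 share exactly the 2 values {3, 6}; by pigeonhole those values go to them, so strike 3, 6 from seat 2.
No further eliminations apply; seat 2 can still be any of 2, 8.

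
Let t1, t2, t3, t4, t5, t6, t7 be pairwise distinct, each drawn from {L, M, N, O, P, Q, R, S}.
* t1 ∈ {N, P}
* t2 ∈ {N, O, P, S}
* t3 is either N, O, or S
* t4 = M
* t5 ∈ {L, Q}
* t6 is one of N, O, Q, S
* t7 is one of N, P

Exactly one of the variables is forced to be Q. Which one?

t6

t4's domain is down to {M}, so t4 = M.
The 6 still-open variables together cover exactly {L, N, O, P, Q, S} — 6 values for 6 variables — and L appears only in t5's list, so t5 = L.
The 5 still-open variables together cover exactly {N, O, P, Q, S} — 5 values for 5 variables — and Q appears only in t6's list, so t6 = Q.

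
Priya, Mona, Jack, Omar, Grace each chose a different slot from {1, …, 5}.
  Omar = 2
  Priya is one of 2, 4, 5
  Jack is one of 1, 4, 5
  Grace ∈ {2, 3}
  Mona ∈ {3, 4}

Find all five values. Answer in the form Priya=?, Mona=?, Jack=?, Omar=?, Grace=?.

Priya=5, Mona=4, Jack=1, Omar=2, Grace=3

Omar has just one choice, so Omar = 2. So Priya, Grace can't be 2.
Grace's domain is down to {3}, so Grace = 3. Remove 3 from Mona.
Mona's domain is down to {4}, so Mona = 4. Strike 4 from Priya, Jack.
Priya must be 5 (only option left). Eliminate 5 elsewhere: Jack.
Jack's domain is down to {1}, so Jack = 1.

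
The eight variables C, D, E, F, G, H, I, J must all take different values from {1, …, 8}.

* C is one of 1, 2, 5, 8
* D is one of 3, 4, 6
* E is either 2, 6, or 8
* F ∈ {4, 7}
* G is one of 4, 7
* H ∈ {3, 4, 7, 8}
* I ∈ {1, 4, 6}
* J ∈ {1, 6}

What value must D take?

3

The 8 variables draw from only 8 values {1, 2, 3, 4, 5, 6, 7, 8}, so each is used; only C can be 5, hence C = 5.
Among the 7 still-open variables, 2 fits only E (and all 7 values in {1, 2, 3, 4, 6, 7, 8} must be used), so E = 2.
The 6 still-open variables together cover exactly {1, 3, 4, 6, 7, 8} — 6 values for 6 variables — and 8 appears only in H's list, so H = 8.
The 5 still-open variables together cover exactly {1, 3, 4, 6, 7} — 5 values for 5 variables — and 3 appears only in D's list, so D = 3.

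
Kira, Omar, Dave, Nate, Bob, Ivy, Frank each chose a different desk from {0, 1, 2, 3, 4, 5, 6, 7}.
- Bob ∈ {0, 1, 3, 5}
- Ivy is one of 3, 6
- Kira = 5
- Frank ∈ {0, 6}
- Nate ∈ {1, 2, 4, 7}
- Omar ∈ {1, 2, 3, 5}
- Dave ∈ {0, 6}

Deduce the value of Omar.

Kira's domain is down to {5}, so Kira = 5. Strike 5 from Omar, Bob.
Dave and Frank share exactly the 2 values {0, 6}; by pigeonhole those values go to them, so strike 0, 6 from Bob, Ivy.
That leaves Ivy = 3. So Omar, Bob can't be 3.
That leaves Bob = 1. Eliminate 1 elsewhere: Omar, Nate.
So Omar = 2.

2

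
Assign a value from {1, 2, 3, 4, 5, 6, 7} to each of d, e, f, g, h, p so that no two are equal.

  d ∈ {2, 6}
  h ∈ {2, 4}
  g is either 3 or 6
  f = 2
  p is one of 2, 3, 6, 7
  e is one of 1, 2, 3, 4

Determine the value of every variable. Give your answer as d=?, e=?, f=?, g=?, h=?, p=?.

f must be 2 (only option left). Eliminate 2 elsewhere: d, e, h, p.
h has just one choice, so h = 4. Remove 4 from e.
d must be 6 (only option left). Remove 6 from g, p.
g has just one choice, so g = 3. Strike 3 from e, p.
That leaves p = 7.
e's domain is down to {1}, so e = 1.

d=6, e=1, f=2, g=3, h=4, p=7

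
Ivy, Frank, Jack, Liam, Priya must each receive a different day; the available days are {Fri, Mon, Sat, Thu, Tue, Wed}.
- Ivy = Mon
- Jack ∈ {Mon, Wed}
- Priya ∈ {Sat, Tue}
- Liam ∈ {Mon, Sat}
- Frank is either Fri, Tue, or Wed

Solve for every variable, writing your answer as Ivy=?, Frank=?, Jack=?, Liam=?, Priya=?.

Ivy=Mon, Frank=Fri, Jack=Wed, Liam=Sat, Priya=Tue

Ivy has just one choice, so Ivy = Mon. So Jack, Liam can't be Mon.
Jack's domain is down to {Wed}, so Jack = Wed. Remove Wed from Frank.
Liam's domain is down to {Sat}, so Liam = Sat. Strike Sat from Priya.
Priya's domain is down to {Tue}, so Priya = Tue. Strike Tue from Frank.
Frank has just one choice, so Frank = Fri.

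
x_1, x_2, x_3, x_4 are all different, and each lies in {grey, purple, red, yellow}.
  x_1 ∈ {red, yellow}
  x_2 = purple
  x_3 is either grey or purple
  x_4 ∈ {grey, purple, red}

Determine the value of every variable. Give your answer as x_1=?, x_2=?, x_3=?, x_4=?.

x_1=yellow, x_2=purple, x_3=grey, x_4=red

x_2's domain is down to {purple}, so x_2 = purple. Strike purple from x_3, x_4.
x_3 has just one choice, so x_3 = grey. Remove grey from x_4.
x_4's domain is down to {red}, so x_4 = red. So x_1 can't be red.
x_1 has just one choice, so x_1 = yellow.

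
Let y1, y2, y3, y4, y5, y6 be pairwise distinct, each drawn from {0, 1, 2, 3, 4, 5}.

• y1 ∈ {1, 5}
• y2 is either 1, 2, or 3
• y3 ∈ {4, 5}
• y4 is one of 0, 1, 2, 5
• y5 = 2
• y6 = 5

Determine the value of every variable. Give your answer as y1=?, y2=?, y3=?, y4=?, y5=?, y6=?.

y1=1, y2=3, y3=4, y4=0, y5=2, y6=5

y5's domain is down to {2}, so y5 = 2. Strike 2 from y2, y4.
That leaves y6 = 5. Strike 5 from y1, y3, y4.
y1's domain is down to {1}, so y1 = 1. Eliminate 1 elsewhere: y2, y4.
y2 must be 3 (only option left).
y3 has just one choice, so y3 = 4.
y4's domain is down to {0}, so y4 = 0.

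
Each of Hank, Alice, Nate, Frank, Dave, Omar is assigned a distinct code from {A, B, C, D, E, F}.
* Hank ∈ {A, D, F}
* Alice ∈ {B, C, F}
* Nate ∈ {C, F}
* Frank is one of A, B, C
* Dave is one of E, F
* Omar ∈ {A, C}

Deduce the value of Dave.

E

The 6 variables together cover exactly {A, B, C, D, E, F} — 6 values for 6 variables — and D appears only in Hank's list, so Hank = D.
The 5 still-open variables draw from only 5 values {A, B, C, E, F}, so each is used; only Dave can be E, hence Dave = E.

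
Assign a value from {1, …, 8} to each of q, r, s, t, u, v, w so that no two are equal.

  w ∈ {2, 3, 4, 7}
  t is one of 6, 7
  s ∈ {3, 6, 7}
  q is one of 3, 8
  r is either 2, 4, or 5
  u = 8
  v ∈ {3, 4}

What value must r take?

u has just one choice, so u = 8. Strike 8 from q.
That leaves q = 3. Remove 3 from s, v, w.
v's domain is down to {4}, so v = 4. So r, w can't be 4.
Among the 4 still-open variables, 5 fits only r (and all 4 values in {2, 5, 6, 7} must be used), so r = 5.

5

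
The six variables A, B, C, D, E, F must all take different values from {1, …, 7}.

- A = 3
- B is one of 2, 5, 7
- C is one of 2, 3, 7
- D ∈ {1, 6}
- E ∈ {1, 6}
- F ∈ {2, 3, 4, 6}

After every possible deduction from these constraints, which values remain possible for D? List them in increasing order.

A's domain is down to {3}, so A = 3. So C, F can't be 3.
The 2 variables D and E are confined to {1, 6}, which locks those values in; drop them from F.
No further eliminations apply; D can still be any of 1, 6.

1, 6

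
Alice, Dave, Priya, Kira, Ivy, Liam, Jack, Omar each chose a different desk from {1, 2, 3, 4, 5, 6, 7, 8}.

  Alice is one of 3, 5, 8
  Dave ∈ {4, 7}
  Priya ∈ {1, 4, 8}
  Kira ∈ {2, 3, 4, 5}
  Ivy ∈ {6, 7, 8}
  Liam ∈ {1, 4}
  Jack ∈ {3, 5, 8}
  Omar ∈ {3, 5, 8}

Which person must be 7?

Among the 8 variables, 2 fits only Kira (and all 8 values in {1, 2, 3, 4, 5, 6, 7, 8} must be used), so Kira = 2.
Among the 7 still-open variables, 6 fits only Ivy (and all 7 values in {1, 3, 4, 5, 6, 7, 8} must be used), so Ivy = 6.
The 6 still-open variables draw from only 6 values {1, 3, 4, 5, 7, 8}, so each is used; only Dave can be 7, hence Dave = 7.

Dave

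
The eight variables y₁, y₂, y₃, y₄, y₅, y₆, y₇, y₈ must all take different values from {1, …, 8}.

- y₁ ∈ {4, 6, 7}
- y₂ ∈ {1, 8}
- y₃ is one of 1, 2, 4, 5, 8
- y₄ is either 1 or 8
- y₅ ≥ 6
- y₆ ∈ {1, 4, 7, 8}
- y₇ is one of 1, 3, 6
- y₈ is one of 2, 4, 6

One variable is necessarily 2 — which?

The 8 variables draw from only 8 values {1, 2, 3, 4, 5, 6, 7, 8}, so each is used; only y₇ can be 3, hence y₇ = 3.
The 7 still-open variables together cover exactly {1, 2, 4, 5, 6, 7, 8} — 7 values for 7 variables — and 5 appears only in y₃'s list, so y₃ = 5.
The 6 still-open variables draw from only 6 values {1, 2, 4, 6, 7, 8}, so each is used; only y₈ can be 2, hence y₈ = 2.

y₈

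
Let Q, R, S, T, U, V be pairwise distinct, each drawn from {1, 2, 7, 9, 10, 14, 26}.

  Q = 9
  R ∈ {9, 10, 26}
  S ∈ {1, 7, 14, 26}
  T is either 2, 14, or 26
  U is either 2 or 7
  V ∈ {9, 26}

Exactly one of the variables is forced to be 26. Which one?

V

Q's domain is down to {9}, so Q = 9. Strike 9 from R, V.
So 26 goes to V.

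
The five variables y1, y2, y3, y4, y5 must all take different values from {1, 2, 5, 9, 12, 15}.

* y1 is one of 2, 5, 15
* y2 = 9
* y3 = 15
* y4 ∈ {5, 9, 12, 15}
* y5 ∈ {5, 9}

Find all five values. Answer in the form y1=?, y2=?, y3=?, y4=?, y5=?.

y1=2, y2=9, y3=15, y4=12, y5=5

y2 has just one choice, so y2 = 9. Eliminate 9 elsewhere: y4, y5.
That leaves y3 = 15. Remove 15 from y1, y4.
y5 has just one choice, so y5 = 5. Eliminate 5 elsewhere: y1, y4.
y1's domain is down to {2}, so y1 = 2.
y4's domain is down to {12}, so y4 = 12.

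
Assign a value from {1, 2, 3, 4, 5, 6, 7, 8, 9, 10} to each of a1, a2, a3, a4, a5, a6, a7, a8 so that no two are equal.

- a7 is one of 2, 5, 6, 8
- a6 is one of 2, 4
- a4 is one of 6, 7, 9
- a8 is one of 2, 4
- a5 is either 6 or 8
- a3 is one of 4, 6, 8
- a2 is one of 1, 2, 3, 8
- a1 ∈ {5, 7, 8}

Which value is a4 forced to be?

9

a6 and a8 between them cover only {2, 4} — a naked pair. Remove those values from a2, a3, a7.
a3 and a5 between them cover only {6, 8} — a naked pair. Remove those values from a1, a2, a4, a7.
That leaves a7 = 5. So a1 can't be 5.
a1 has just one choice, so a1 = 7. Eliminate 7 elsewhere: a4.
So a4 = 9.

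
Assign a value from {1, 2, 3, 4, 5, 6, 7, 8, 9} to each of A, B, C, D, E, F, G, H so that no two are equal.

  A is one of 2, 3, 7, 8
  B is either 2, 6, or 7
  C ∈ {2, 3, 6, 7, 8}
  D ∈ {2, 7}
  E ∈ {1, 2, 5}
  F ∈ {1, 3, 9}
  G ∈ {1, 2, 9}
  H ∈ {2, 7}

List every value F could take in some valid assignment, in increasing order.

The 8 variables together cover exactly {1, 2, 3, 5, 6, 7, 8, 9} — 8 values for 8 variables — and 5 appears only in E's list, so E = 5.
D and H share exactly the 2 values {2, 7}; by pigeonhole those values go to them, so strike 2, 7 from A, B, C, G.
B's domain is down to {6}, so B = 6. Eliminate 6 elsewhere: C.
The 2 variables A and C are confined to {3, 8}, which locks those values in; drop them from F.
No further eliminations apply; F can still be any of 1, 9.

1, 9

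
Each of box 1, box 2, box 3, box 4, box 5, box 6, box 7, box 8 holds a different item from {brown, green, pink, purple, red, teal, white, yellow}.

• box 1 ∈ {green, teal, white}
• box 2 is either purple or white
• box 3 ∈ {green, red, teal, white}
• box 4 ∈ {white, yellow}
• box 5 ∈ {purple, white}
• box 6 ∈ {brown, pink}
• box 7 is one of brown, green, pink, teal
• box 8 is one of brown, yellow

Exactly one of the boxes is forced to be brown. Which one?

box 8

The 8 variables together cover exactly {brown, green, pink, purple, red, teal, white, yellow} — 8 values for 8 variables — and red appears only in box 3's list, so box 3 = red.
box 2 and box 5 share exactly the 2 values {purple, white}; by pigeonhole those values go to them, so strike purple, white from box 1, box 4.
box 4 must be yellow (only option left). Eliminate yellow elsewhere: box 8.
So brown goes to box 8.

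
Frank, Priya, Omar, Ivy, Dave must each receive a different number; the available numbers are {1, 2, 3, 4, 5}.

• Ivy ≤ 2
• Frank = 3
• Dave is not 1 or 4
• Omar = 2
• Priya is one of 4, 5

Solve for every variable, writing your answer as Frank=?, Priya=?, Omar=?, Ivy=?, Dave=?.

Frank=3, Priya=4, Omar=2, Ivy=1, Dave=5

Frank's domain is down to {3}, so Frank = 3. Remove 3 from Dave.
Omar must be 2 (only option left). So Ivy, Dave can't be 2.
Ivy has just one choice, so Ivy = 1.
Dave has just one choice, so Dave = 5. So Priya can't be 5.
Priya must be 4 (only option left).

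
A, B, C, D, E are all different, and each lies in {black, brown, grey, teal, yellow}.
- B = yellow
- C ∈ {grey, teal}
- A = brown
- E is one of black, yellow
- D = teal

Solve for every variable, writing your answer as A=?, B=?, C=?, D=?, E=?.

A has just one choice, so A = brown.
B must be yellow (only option left). So E can't be yellow.
D must be teal (only option left). Strike teal from C.
E must be black (only option left).
C must be grey (only option left).

A=brown, B=yellow, C=grey, D=teal, E=black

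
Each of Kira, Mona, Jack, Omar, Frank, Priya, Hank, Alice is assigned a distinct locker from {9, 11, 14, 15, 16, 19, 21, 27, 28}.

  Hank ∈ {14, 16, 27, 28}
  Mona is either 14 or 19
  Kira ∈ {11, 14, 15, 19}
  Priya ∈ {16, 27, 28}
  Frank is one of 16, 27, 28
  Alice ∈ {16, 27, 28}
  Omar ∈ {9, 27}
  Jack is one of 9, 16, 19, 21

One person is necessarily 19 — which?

Mona

Frank, Priya, Alice share exactly the 3 values {16, 27, 28}; by pigeonhole those values go to them, so strike 16, 27, 28 from Jack, Omar, Hank.
Omar has just one choice, so Omar = 9. So Jack can't be 9.
Hank has just one choice, so Hank = 14. Strike 14 from Kira, Mona.
So 19 goes to Mona.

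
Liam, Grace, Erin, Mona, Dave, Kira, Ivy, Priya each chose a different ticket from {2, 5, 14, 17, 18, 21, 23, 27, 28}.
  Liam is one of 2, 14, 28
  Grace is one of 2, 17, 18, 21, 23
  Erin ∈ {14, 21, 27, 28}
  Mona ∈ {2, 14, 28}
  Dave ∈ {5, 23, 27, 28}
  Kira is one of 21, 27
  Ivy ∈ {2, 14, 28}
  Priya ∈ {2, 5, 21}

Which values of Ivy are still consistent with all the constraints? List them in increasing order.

Liam, Mona, Ivy share exactly the 3 values {2, 14, 28}; by pigeonhole those values go to them, so strike 2, 14, 28 from Grace, Erin, Dave, Priya.
The 2 variables Erin and Kira are confined to {21, 27}, which locks those values in; drop them from Grace, Dave, Priya.
Priya's domain is down to {5}, so Priya = 5. Eliminate 5 elsewhere: Dave.
That leaves Dave = 23. Eliminate 23 elsewhere: Grace.
No further eliminations apply; Ivy can still be any of 2, 14, 28.

2, 14, 28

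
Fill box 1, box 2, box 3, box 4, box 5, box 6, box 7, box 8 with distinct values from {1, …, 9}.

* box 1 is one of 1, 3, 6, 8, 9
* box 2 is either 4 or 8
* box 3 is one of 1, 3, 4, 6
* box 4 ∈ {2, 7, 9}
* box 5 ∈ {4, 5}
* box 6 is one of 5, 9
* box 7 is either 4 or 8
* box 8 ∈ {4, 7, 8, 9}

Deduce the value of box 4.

2

The 2 variables box 2 and box 7 are confined to {4, 8}, which locks those values in; drop them from box 1, box 3, box 5, box 8.
box 5 has just one choice, so box 5 = 5. Eliminate 5 elsewhere: box 6.
box 6 must be 9 (only option left). So box 1, box 4, box 8 can't be 9.
That leaves box 8 = 7. Remove 7 from box 4.
So box 4 = 2.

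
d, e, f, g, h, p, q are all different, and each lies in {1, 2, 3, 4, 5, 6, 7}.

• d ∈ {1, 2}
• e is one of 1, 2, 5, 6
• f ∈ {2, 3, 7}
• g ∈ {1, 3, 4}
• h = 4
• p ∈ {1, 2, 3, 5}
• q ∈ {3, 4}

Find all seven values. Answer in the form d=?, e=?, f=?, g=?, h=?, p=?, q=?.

h must be 4 (only option left). Remove 4 from g, q.
q must be 3 (only option left). Strike 3 from f, g, p.
g's domain is down to {1}, so g = 1. Remove 1 from d, e, p.
That leaves d = 2. So e, f, p can't be 2.
f must be 7 (only option left).
That leaves p = 5. Eliminate 5 elsewhere: e.
That leaves e = 6.

d=2, e=6, f=7, g=1, h=4, p=5, q=3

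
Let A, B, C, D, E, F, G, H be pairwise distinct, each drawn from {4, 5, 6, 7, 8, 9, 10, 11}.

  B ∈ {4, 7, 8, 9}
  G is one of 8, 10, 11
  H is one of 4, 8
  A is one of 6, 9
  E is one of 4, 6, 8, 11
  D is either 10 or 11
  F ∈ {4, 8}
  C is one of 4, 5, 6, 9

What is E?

The 8 variables draw from only 8 values {4, 5, 6, 7, 8, 9, 10, 11}, so each is used; only C can be 5, hence C = 5.
Among the 7 still-open variables, 7 fits only B (and all 7 values in {4, 6, 7, 8, 9, 10, 11} must be used), so B = 7.
The 6 still-open variables together cover exactly {4, 6, 8, 9, 10, 11} — 6 values for 6 variables — and 9 appears only in A's list, so A = 9.
The 5 still-open variables together cover exactly {4, 6, 8, 10, 11} — 5 values for 5 variables — and 6 appears only in E's list, so E = 6.

6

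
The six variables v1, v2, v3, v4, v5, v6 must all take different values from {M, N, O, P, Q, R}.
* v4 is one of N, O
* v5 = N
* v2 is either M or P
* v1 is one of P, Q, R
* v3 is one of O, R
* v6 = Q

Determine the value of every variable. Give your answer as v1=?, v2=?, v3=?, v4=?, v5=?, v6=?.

v1=P, v2=M, v3=R, v4=O, v5=N, v6=Q

v5 has just one choice, so v5 = N. Eliminate N elsewhere: v4.
v6 must be Q (only option left). So v1 can't be Q.
That leaves v4 = O. Strike O from v3.
v3's domain is down to {R}, so v3 = R. So v1 can't be R.
v1's domain is down to {P}, so v1 = P. Eliminate P elsewhere: v2.
v2 has just one choice, so v2 = M.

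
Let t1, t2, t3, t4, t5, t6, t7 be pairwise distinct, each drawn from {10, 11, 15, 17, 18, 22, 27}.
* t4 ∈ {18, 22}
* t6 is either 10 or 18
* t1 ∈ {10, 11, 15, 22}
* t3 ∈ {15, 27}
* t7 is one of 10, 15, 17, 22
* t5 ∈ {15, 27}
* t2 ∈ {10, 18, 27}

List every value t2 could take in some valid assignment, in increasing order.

10, 18

The 7 variables draw from only 7 values {10, 11, 15, 17, 18, 22, 27}, so each is used; only t1 can be 11, hence t1 = 11.
The 6 still-open variables together cover exactly {10, 15, 17, 18, 22, 27} — 6 values for 6 variables — and 17 appears only in t7's list, so t7 = 17.
The 5 still-open variables together cover exactly {10, 15, 18, 22, 27} — 5 values for 5 variables — and 22 appears only in t4's list, so t4 = 22.
t3 and t5 between them cover only {15, 27} — a naked pair. Remove those values from t2.
No further eliminations apply; t2 can still be any of 10, 18.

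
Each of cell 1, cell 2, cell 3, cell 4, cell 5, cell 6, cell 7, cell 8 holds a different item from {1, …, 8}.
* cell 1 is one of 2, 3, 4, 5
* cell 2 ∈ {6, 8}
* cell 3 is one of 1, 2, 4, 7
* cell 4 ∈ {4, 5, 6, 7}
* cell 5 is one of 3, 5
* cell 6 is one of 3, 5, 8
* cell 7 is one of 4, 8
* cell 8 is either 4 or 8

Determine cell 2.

6

The 8 variables together cover exactly {1, 2, 3, 4, 5, 6, 7, 8} — 8 values for 8 variables — and 1 appears only in cell 3's list, so cell 3 = 1.
The 7 still-open variables together cover exactly {2, 3, 4, 5, 6, 7, 8} — 7 values for 7 variables — and 2 appears only in cell 1's list, so cell 1 = 2.
The 6 still-open variables draw from only 6 values {3, 4, 5, 6, 7, 8}, so each is used; only cell 4 can be 7, hence cell 4 = 7.
The 5 still-open variables draw from only 5 values {3, 4, 5, 6, 8}, so each is used; only cell 2 can be 6, hence cell 2 = 6.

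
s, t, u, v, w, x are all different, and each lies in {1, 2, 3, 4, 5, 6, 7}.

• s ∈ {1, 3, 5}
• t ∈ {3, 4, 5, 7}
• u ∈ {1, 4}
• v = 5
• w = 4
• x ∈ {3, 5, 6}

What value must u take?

1

v has just one choice, so v = 5. So s, t, x can't be 5.
That leaves w = 4. Strike 4 from t, u.
So u = 1.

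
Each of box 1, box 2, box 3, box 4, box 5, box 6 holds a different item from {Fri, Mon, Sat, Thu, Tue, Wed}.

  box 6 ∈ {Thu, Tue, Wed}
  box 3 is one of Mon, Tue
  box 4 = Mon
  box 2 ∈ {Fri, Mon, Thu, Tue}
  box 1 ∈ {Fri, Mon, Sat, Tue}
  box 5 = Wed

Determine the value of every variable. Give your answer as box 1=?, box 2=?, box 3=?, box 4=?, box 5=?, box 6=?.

box 4 must be Mon (only option left). Eliminate Mon elsewhere: box 1, box 2, box 3.
box 5's domain is down to {Wed}, so box 5 = Wed. Eliminate Wed elsewhere: box 6.
box 3 must be Tue (only option left). Remove Tue from box 1, box 2, box 6.
box 6 has just one choice, so box 6 = Thu. Eliminate Thu elsewhere: box 2.
That leaves box 2 = Fri. So box 1 can't be Fri.
box 1's domain is down to {Sat}, so box 1 = Sat.

box 1=Sat, box 2=Fri, box 3=Tue, box 4=Mon, box 5=Wed, box 6=Thu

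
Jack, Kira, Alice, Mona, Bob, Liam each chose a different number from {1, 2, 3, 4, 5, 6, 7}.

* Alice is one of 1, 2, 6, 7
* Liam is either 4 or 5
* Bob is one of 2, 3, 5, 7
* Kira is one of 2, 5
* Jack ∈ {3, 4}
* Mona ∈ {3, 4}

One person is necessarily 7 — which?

The 2 variables Jack and Mona are confined to {3, 4}, which locks those values in; drop them from Bob, Liam.
Liam's domain is down to {5}, so Liam = 5. Eliminate 5 elsewhere: Kira, Bob.
Kira has just one choice, so Kira = 2. Eliminate 2 elsewhere: Alice, Bob.
So 7 goes to Bob.

Bob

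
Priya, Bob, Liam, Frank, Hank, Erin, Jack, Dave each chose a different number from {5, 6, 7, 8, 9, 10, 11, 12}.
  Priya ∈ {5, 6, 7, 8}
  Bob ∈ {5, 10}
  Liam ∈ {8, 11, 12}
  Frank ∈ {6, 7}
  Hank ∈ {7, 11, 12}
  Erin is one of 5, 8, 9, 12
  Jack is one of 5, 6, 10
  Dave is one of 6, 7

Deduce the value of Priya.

The 8 variables draw from only 8 values {5, 6, 7, 8, 9, 10, 11, 12}, so each is used; only Erin can be 9, hence Erin = 9.
Frank and Dave share exactly the 2 values {6, 7}; by pigeonhole those values go to them, so strike 6, 7 from Priya, Hank, Jack.
The 2 variables Bob and Jack are confined to {5, 10}, which locks those values in; drop them from Priya.
So Priya = 8.

8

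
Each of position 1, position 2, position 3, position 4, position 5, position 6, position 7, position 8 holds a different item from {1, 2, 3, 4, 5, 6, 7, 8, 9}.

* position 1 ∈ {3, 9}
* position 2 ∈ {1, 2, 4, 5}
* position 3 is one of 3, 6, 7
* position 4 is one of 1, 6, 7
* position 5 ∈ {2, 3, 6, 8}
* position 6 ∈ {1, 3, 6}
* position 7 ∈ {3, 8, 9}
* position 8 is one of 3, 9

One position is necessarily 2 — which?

position 5

position 1 and position 8 between them cover only {3, 9} — a naked pair. Remove those values from position 3, position 5, position 6, position 7.
position 7 must be 8 (only option left). Eliminate 8 elsewhere: position 5.
The 3 variables position 3, position 4, position 6 are confined to {1, 6, 7}, which locks those values in; drop them from position 2, position 5.
So 2 goes to position 5.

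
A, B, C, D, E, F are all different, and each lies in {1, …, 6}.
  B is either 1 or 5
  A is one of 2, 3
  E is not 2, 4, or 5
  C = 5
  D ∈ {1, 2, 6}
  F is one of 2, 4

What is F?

C's domain is down to {5}, so C = 5. Remove 5 from B.
B must be 1 (only option left). So D, E can't be 1.
The 4 still-open variables draw from only 4 values {2, 3, 4, 6}, so each is used; only F can be 4, hence F = 4.

4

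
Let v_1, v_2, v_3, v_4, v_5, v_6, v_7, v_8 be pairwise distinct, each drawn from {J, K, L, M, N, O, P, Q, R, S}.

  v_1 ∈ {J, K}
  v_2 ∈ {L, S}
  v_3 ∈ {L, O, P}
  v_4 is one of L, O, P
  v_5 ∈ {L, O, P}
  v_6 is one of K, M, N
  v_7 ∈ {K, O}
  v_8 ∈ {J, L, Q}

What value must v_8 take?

v_3, v_4, v_5 share exactly the 3 values {L, O, P}; by pigeonhole those values go to them, so strike L, O, P from v_2, v_7, v_8.
v_2 has just one choice, so v_2 = S.
v_7 must be K (only option left). Eliminate K elsewhere: v_1, v_6.
That leaves v_1 = J. Strike J from v_8.
So v_8 = Q.

Q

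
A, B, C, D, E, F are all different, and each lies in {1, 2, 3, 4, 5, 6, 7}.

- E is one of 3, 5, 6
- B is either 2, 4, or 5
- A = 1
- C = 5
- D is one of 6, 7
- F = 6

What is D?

7

A's domain is down to {1}, so A = 1.
C's domain is down to {5}, so C = 5. Strike 5 from B, E.
F must be 6 (only option left). Eliminate 6 elsewhere: D, E.
So D = 7.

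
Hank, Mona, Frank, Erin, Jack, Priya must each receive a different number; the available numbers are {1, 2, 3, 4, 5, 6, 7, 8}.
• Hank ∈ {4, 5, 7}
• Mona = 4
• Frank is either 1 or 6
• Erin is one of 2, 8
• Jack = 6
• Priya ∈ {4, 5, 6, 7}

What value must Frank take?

1

Mona has just one choice, so Mona = 4. Eliminate 4 elsewhere: Hank, Priya.
That leaves Jack = 6. Remove 6 from Frank, Priya.
So Frank = 1.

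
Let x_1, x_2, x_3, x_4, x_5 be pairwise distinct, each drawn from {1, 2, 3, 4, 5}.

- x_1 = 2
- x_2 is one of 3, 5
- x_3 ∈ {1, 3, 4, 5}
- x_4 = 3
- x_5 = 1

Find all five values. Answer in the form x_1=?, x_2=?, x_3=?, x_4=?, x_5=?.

x_1 has just one choice, so x_1 = 2.
x_4 has just one choice, so x_4 = 3. Strike 3 from x_2, x_3.
That leaves x_5 = 1. Remove 1 from x_3.
x_2's domain is down to {5}, so x_2 = 5. Strike 5 from x_3.
x_3 must be 4 (only option left).

x_1=2, x_2=5, x_3=4, x_4=3, x_5=1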